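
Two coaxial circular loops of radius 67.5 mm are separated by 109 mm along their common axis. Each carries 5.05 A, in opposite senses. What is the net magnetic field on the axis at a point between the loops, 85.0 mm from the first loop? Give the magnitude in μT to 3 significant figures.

B ≈ 28.0 μT

Each loop contributes B = μ₀IR²/[2(R²+z²)^(3/2)] on the axis, with z measured from that loop.
Loop 1 (z = 0.085 m): B₁ = 1.13×10⁻⁵ T. Loop 2 (z = 0.024 m): B₂ = 3.93×10⁻⁵ T.
The fields oppose: B = |B₁ − B₂| = 2.80×10⁻⁵ T.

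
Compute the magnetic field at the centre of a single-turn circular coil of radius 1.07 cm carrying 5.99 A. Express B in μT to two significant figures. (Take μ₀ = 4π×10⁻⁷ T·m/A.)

B ≈ 350 μT

At the centre of a circular loop the Biot–Savart law gives B = μ₀I/(2R).
B = (4π×10⁻⁷ × 5.99) / (2 × 0.0107) = 3.52×10⁻⁴ T.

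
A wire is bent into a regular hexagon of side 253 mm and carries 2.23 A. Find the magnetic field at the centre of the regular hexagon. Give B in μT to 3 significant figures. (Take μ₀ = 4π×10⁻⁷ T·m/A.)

B ≈ 6.11 μT

Each side is a finite straight segment at perpendicular distance d = a/(2 tan(π/6)) = 0.2191 m from the centre, with end-angles ±π/6.
One side contributes B₁ = (μ₀I/4πd)·2 sin(π/6) = 1.02×10⁻⁶ T.
All 6 sides add in the same direction: B = 6 × 1.02×10⁻⁶ = 6.11×10⁻⁶ T.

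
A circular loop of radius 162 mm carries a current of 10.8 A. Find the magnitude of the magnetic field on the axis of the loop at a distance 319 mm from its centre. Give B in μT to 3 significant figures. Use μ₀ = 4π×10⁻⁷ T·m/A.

On the axis of a circular loop, B = μ₀IR² / [2(R²+z²)^(3/2)].
R² + z² = (0.162)² + (0.319)² = 0.128 m², and (R²+z²)^(3/2) = 4.58×10⁻² m³.
B = (4π×10⁻⁷ × 10.8 × 0.02624) / (2 × 4.58×10⁻²) = 3.89×10⁻⁶ T.

B ≈ 3.89 μT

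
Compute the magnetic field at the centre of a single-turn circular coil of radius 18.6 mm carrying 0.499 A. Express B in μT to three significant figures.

B ≈ 16.9 μT

At the centre of a circular loop the Biot–Savart law gives B = μ₀I/(2R).
B = (4π×10⁻⁷ × 0.499) / (2 × 0.0186) = 1.69×10⁻⁵ T.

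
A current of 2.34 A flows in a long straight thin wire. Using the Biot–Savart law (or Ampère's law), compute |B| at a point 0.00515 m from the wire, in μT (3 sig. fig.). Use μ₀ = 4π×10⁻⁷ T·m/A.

For an infinitely long straight wire, B = μ₀I/(2πd).
B = (4π×10⁻⁷ × 2.34) / (2π × 0.00515) = 9.09×10⁻⁵ T.

B ≈ 90.9 μT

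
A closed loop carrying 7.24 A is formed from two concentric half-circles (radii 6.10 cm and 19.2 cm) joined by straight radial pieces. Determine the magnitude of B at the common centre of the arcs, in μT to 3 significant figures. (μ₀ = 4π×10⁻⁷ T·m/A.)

B ≈ 25.4 μT

The radial connectors point toward the centre, so dl × r̂ = 0 and they contribute nothing.
Each semicircle gives μ₀I/(4R): inner arc 3.73×10⁻⁵ T, outer arc 1.18×10⁻⁵ T.
The two arcs carry current in opposite angular senses, so their fields oppose: B = |3.73×10⁻⁵ − 1.18×10⁻⁵| = 2.54×10⁻⁵ T.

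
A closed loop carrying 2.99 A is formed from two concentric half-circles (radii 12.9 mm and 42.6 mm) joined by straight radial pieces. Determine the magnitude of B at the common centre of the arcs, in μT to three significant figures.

B ≈ 50.8 μT

The radial connectors point toward the centre, so dl × r̂ = 0 and they contribute nothing.
Each semicircle gives μ₀I/(4R): inner arc 7.28×10⁻⁵ T, outer arc 2.21×10⁻⁵ T.
The two arcs carry current in opposite angular senses, so their fields oppose: B = |7.28×10⁻⁵ − 2.21×10⁻⁵| = 5.08×10⁻⁵ T.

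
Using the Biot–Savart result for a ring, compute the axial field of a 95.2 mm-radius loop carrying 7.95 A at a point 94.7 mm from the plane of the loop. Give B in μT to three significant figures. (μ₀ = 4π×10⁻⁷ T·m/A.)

B ≈ 18.7 μT

On the axis of a circular loop, B = μ₀IR² / [2(R²+z²)^(3/2)].
R² + z² = (0.0952)² + (0.0947)² = 0.01803 m², and (R²+z²)^(3/2) = 2.42×10⁻³ m³.
B = (4π×10⁻⁷ × 7.95 × 0.009063) / (2 × 2.42×10⁻³) = 1.87×10⁻⁵ T.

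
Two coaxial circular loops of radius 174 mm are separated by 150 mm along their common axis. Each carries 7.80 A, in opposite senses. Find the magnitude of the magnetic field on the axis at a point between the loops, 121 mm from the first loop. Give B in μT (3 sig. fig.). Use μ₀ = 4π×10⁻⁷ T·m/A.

B ≈ 11.4 μT

Each loop contributes B = μ₀IR²/[2(R²+z²)^(3/2)] on the axis, with z measured from that loop.
Loop 1 (z = 0.121 m): B₁ = 1.56×10⁻⁵ T. Loop 2 (z = 0.029 m): B₂ = 2.70×10⁻⁵ T.
The fields oppose: B = |B₁ − B₂| = 1.14×10⁻⁵ T.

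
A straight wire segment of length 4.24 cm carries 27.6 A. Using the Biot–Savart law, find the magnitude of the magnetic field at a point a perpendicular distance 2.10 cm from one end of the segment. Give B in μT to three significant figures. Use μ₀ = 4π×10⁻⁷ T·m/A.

For a finite straight segment, B = (μ₀I/4πd)(sinθ₁ + sinθ₂), where θ₁, θ₂ are the angles from the perpendicular to each end.
The perpendicular foot is at one end, so the two end-offsets along the wire are 0 and L = 0.0424 m.
sinθ₁ = 0/√(0²+0.021²) = 0.0000; sinθ₂ = 0.0424/√(0.0424²+0.021²) = 0.8961.
B = (4π×10⁻⁷ × 27.6) / (4π × 0.021) × (0.0000 + 0.8961) = 1.18×10⁻⁴ T.

B ≈ 118 μT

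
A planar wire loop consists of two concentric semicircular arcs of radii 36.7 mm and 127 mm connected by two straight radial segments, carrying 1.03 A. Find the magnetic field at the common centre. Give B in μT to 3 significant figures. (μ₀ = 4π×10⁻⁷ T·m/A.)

The radial connectors point toward the centre, so dl × r̂ = 0 and they contribute nothing.
Each semicircle gives μ₀I/(4R): inner arc 8.82×10⁻⁶ T, outer arc 2.55×10⁻⁶ T.
The two arcs carry current in opposite angular senses, so their fields oppose: B = |8.82×10⁻⁶ − 2.55×10⁻⁶| = 6.27×10⁻⁶ T.

B ≈ 6.27 μT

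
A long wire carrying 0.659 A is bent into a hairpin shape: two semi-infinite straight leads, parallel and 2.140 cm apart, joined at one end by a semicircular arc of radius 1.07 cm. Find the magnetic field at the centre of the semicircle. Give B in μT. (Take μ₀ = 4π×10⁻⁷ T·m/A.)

The semicircular arc contributes B_arc = μ₀I·π/(4πR) = μ₀I/(4R) = 1.93×10⁻⁵ T.
Each semi-infinite lead is at perpendicular distance R = 0.0107 m from the centre, with the perpendicular foot at its near end, so it contributes μ₀I/(4πR); both point the same way, together 1.23×10⁻⁵ T.
Arc and leads all point the same direction: B = 1.93×10⁻⁵ + 1.23×10⁻⁵ = 3.17×10⁻⁵ T.

B ≈ 31.7 μT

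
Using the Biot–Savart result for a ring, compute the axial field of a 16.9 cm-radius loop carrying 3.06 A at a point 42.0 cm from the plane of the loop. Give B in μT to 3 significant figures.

On the axis of a circular loop, B = μ₀IR² / [2(R²+z²)^(3/2)].
R² + z² = (0.169)² + (0.42)² = 0.205 m², and (R²+z²)^(3/2) = 9.28×10⁻² m³.
B = (4π×10⁻⁷ × 3.06 × 0.02856) / (2 × 9.28×10⁻²) = 5.92×10⁻⁷ T.

B ≈ 0.592 μT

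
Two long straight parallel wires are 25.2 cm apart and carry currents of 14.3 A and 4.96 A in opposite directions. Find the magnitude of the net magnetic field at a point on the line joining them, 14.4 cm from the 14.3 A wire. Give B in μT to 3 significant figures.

Each long wire gives B = μ₀I/(2πd). Distances are d₁ = 0.144 m and d₂ = 0.108 m.
B₁ = 1.99×10⁻⁵ T, B₂ = 9.19×10⁻⁶ T.
Between antiparallel currents both contributions point the same way, so they add. B = B₁ + B₂ = 1.99×10⁻⁵ + 9.19×10⁻⁶ = 2.90×10⁻⁵ T.

B ≈ 29.0 μT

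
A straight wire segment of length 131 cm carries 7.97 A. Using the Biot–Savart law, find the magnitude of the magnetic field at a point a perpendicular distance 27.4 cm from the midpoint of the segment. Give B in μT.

B ≈ 5.37 μT

For a finite straight segment, B = (μ₀I/4πd)(sinθ₁ + sinθ₂), where θ₁, θ₂ are the angles from the perpendicular to each end.
The perpendicular from the point meets the wire at its midpoint, so each end is L/2 = 0.655 m away along the wire.
sinθ₁ = 0.655/√(0.655²+0.274²) = 0.9225; sinθ₂ = 0.655/√(0.655²+0.274²) = 0.9225.
B = (4π×10⁻⁷ × 7.97) / (4π × 0.274) × (0.9225 + 0.9225) = 5.37×10⁻⁶ T.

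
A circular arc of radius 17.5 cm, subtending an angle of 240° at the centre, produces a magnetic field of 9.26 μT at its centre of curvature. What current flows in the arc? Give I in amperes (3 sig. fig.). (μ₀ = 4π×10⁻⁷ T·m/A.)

For a circular arc, B = μ₀Iφ/(4πR) with φ in radians; here φ = 4.189 rad.
So I = 4πRB/(μ₀φ) = 4π × 0.175 × 9.26×10⁻⁶ / (4π×10⁻⁷ × 4.189) = 3.87 A.

I ≈ 3.87 A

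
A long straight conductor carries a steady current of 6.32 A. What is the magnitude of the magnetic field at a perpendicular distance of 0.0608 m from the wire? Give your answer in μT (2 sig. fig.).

For an infinitely long straight wire, B = μ₀I/(2πd).
B = (4π×10⁻⁷ × 6.32) / (2π × 0.0608) = 2.08×10⁻⁵ T.

B ≈ 21 μT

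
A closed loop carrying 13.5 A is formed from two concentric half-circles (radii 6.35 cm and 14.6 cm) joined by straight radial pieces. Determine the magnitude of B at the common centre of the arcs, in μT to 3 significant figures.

The radial connectors point toward the centre, so dl × r̂ = 0 and they contribute nothing.
Each semicircle gives μ₀I/(4R): inner arc 6.68×10⁻⁵ T, outer arc 2.90×10⁻⁵ T.
The two arcs carry current in opposite angular senses, so their fields oppose: B = |6.68×10⁻⁵ − 2.90×10⁻⁵| = 3.77×10⁻⁵ T.

B ≈ 37.7 μT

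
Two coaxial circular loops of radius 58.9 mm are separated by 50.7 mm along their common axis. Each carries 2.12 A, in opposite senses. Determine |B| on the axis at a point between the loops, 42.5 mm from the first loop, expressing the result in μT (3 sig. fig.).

Each loop contributes B = μ₀IR²/[2(R²+z²)^(3/2)] on the axis, with z measured from that loop.
Loop 1 (z = 0.0425 m): B₁ = 1.21×10⁻⁵ T. Loop 2 (z = 0.0082 m): B₂ = 2.20×10⁻⁵ T.
The fields oppose: B = |B₁ − B₂| = 9.91×10⁻⁶ T.

B ≈ 9.91 μT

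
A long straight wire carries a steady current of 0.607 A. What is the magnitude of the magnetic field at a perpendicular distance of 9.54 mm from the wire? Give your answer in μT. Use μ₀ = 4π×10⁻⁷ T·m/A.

For an infinitely long straight wire, B = μ₀I/(2πd).
B = (4π×10⁻⁷ × 0.607) / (2π × 0.00954) = 1.27×10⁻⁵ T.

B ≈ 12.7 μT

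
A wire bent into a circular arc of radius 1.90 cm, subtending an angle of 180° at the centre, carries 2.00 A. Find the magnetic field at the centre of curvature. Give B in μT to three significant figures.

B ≈ 33.1 μT

The Biot–Savart field of a circular arc at its centre is B = μ₀Iφ/(4πR), with φ = 3.142 rad.
B = (4π×10⁻⁷ × 2.00 × 3.142) / (4π × 0.019) = 3.31×10⁻⁵ T.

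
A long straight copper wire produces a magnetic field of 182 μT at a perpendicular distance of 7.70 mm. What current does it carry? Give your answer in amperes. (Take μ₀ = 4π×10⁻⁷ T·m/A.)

For a long straight wire B = μ₀I/(2πd), so I = 2πdB/μ₀.
I = 2π × 0.0077 × 1.82×10⁻⁴ / (4π×10⁻⁷) = 7.01 A.

I ≈ 7.01 A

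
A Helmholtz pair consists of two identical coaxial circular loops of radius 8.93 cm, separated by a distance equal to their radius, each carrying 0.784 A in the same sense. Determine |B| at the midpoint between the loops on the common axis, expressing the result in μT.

B ≈ 7.89 μT

Each loop contributes B = μ₀IR²/[2(R²+z²)^(3/2)] on the axis, with z measured from that loop.
Loop 1 (z = 0.04465 m): B₁ = 3.95×10⁻⁶ T. Loop 2 (z = 0.04465 m): B₂ = 3.95×10⁻⁶ T.
The fields add: B = B₁ + B₂ = 7.89×10⁻⁶ T.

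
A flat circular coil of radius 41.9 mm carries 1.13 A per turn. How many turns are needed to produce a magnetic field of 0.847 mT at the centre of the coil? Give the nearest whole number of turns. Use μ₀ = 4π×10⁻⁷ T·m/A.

For an N-turn coil, B = Nμ₀I/(2R). A single turn gives B₁ = 1.69×10⁻⁵ T with R = 0.0419 m.
N = B/B₁ = 8.47×10⁻⁴ / 1.69×10⁻⁵ = 49.98.

N = 50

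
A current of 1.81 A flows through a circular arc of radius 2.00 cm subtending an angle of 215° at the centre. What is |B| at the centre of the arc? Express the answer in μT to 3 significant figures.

The Biot–Savart field of a circular arc at its centre is B = μ₀Iφ/(4πR), with φ = 3.752 rad.
B = (4π×10⁻⁷ × 1.81 × 3.752) / (4π × 0.02) = 3.40×10⁻⁵ T.

B ≈ 34.0 μT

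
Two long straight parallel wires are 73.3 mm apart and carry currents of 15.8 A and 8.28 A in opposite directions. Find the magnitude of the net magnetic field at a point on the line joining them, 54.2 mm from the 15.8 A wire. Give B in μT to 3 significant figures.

B ≈ 145 μT

Each long wire gives B = μ₀I/(2πd). Distances are d₁ = 0.0542 m and d₂ = 0.0191 m.
B₁ = 5.83×10⁻⁵ T, B₂ = 8.67×10⁻⁵ T.
Between antiparallel currents both contributions point the same way, so they add. B = B₁ + B₂ = 5.83×10⁻⁵ + 8.67×10⁻⁵ = 1.45×10⁻⁴ T.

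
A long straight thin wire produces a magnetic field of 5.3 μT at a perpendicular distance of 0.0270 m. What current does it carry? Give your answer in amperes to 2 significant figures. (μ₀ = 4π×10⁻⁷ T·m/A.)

For a long straight wire B = μ₀I/(2πd), so I = 2πdB/μ₀.
I = 2π × 0.027 × 5.30×10⁻⁶ / (4π×10⁻⁷) = 0.715 A.

I ≈ 0.72 A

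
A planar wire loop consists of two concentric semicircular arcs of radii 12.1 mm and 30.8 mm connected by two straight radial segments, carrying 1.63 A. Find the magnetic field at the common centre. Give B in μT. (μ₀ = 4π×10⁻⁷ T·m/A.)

The radial connectors point toward the centre, so dl × r̂ = 0 and they contribute nothing.
Each semicircle gives μ₀I/(4R): inner arc 4.23×10⁻⁵ T, outer arc 1.66×10⁻⁵ T.
The two arcs carry current in opposite angular senses, so their fields oppose: B = |4.23×10⁻⁵ − 1.66×10⁻⁵| = 2.57×10⁻⁵ T.

B ≈ 25.7 μT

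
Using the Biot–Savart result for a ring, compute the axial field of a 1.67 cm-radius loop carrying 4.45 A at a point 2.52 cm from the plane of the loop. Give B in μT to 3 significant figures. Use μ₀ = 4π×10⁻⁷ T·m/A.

On the axis of a circular loop, B = μ₀IR² / [2(R²+z²)^(3/2)].
R² + z² = (0.0167)² + (0.0252)² = 0.0009139 m², and (R²+z²)^(3/2) = 2.76×10⁻⁵ m³.
B = (4π×10⁻⁷ × 4.45 × 0.0002789) / (2 × 2.76×10⁻⁵) = 2.82×10⁻⁵ T.

B ≈ 28.2 μT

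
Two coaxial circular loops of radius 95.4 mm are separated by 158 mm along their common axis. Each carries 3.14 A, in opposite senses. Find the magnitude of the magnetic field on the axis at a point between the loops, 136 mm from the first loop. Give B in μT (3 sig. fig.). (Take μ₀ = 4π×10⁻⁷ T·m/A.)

B ≈ 15.2 μT

Each loop contributes B = μ₀IR²/[2(R²+z²)^(3/2)] on the axis, with z measured from that loop.
Loop 1 (z = 0.136 m): B₁ = 3.92×10⁻⁶ T. Loop 2 (z = 0.022 m): B₂ = 1.91×10⁻⁵ T.
The fields oppose: B = |B₁ − B₂| = 1.52×10⁻⁵ T.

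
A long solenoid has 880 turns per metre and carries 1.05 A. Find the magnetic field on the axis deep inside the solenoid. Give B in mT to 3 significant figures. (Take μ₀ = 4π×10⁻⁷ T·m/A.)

B ≈ 1.16 mT

Inside a long solenoid, B = μ₀nI with n = 880 turns/m.
B = 4π×10⁻⁷ × 880 × 1.05 = 1.16×10⁻³ T.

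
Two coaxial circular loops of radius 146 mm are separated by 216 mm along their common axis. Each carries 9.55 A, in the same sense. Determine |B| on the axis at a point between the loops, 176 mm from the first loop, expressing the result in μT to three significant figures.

Each loop contributes B = μ₀IR²/[2(R²+z²)^(3/2)] on the axis, with z measured from that loop.
Loop 1 (z = 0.176 m): B₁ = 1.07×10⁻⁵ T. Loop 2 (z = 0.04 m): B₂ = 3.69×10⁻⁵ T.
The fields add: B = B₁ + B₂ = 4.76×10⁻⁵ T.

B ≈ 47.6 μT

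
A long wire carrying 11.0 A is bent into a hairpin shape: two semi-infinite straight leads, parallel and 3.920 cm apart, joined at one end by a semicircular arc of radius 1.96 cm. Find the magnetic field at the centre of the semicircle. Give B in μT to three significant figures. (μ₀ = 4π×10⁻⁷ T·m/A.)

B ≈ 289 μT

The semicircular arc contributes B_arc = μ₀I·π/(4πR) = μ₀I/(4R) = 1.76×10⁻⁴ T.
Each semi-infinite lead is at perpendicular distance R = 0.0196 m from the centre, with the perpendicular foot at its near end, so it contributes μ₀I/(4πR); both point the same way, together 1.12×10⁻⁴ T.
Arc and leads all point the same direction: B = 1.76×10⁻⁴ + 1.12×10⁻⁴ = 2.89×10⁻⁴ T.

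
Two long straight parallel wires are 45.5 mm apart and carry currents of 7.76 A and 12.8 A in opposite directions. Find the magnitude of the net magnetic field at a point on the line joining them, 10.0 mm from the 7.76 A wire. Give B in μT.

Each long wire gives B = μ₀I/(2πd). Distances are d₁ = 0.01 m and d₂ = 0.0355 m.
B₁ = 1.55×10⁻⁴ T, B₂ = 7.21×10⁻⁵ T.
Between antiparallel currents both contributions point the same way, so they add. B = B₁ + B₂ = 1.55×10⁻⁴ + 7.21×10⁻⁵ = 2.27×10⁻⁴ T.

B ≈ 227 μT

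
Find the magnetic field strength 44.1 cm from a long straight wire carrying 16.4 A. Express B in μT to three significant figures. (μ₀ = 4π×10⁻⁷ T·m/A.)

B ≈ 7.44 μT

For an infinitely long straight wire, B = μ₀I/(2πd).
B = (4π×10⁻⁷ × 16.4) / (2π × 0.441) = 7.44×10⁻⁶ T.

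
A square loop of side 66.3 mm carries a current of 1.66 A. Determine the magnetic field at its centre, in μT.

Each side is a finite straight segment at perpendicular distance d = a/(2 tan(π/4)) = 0.03315 m from the centre, with end-angles ±π/4.
One side contributes B₁ = (μ₀I/4πd)·2 sin(π/4) = 7.08×10⁻⁶ T.
All 4 sides add in the same direction: B = 4 × 7.08×10⁻⁶ = 2.83×10⁻⁵ T.

B ≈ 28.3 μT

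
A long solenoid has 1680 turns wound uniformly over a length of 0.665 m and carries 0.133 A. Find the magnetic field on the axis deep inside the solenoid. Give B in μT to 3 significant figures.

Inside a long solenoid, B = μ₀nI with n = 2526 turns/m.
B = 4π×10⁻⁷ × 2526 × 0.133 = 4.22×10⁻⁴ T.

B ≈ 422 μT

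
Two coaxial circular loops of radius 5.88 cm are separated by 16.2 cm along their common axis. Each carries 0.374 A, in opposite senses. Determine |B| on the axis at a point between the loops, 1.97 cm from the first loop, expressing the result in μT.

B ≈ 3.18 μT

Each loop contributes B = μ₀IR²/[2(R²+z²)^(3/2)] on the axis, with z measured from that loop.
Loop 1 (z = 0.0197 m): B₁ = 3.41×10⁻⁶ T. Loop 2 (z = 0.1423 m): B₂ = 2.23×10⁻⁷ T.
The fields oppose: B = |B₁ − B₂| = 3.18×10⁻⁶ T.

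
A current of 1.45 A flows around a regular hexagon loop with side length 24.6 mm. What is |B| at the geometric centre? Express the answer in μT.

B ≈ 40.8 μT

Each side is a finite straight segment at perpendicular distance d = a/(2 tan(π/6)) = 0.0213 m from the centre, with end-angles ±π/6.
One side contributes B₁ = (μ₀I/4πd)·2 sin(π/6) = 6.81×10⁻⁶ T.
All 6 sides add in the same direction: B = 6 × 6.81×10⁻⁶ = 4.08×10⁻⁵ T.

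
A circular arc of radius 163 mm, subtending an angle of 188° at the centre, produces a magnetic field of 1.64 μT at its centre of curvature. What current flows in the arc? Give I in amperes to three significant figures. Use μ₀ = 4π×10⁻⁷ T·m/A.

For a circular arc, B = μ₀Iφ/(4πR) with φ in radians; here φ = 3.281 rad.
So I = 4πRB/(μ₀φ) = 4π × 0.163 × 1.64×10⁻⁶ / (4π×10⁻⁷ × 3.281) = 0.815 A.

I ≈ 0.815 A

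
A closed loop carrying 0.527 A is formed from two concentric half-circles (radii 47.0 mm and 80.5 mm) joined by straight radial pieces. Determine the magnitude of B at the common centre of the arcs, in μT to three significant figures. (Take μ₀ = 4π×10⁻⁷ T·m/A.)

The radial connectors point toward the centre, so dl × r̂ = 0 and they contribute nothing.
Each semicircle gives μ₀I/(4R): inner arc 3.52×10⁻⁶ T, outer arc 2.06×10⁻⁶ T.
The two arcs carry current in opposite angular senses, so their fields oppose: B = |3.52×10⁻⁶ − 2.06×10⁻⁶| = 1.47×10⁻⁶ T.

B ≈ 1.47 μT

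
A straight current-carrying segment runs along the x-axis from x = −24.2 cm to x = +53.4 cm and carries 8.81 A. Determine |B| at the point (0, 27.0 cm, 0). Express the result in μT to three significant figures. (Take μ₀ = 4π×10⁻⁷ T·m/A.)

B ≈ 5.09 μT

For a finite straight segment, B = (μ₀I/4πd)(sinθ₁ + sinθ₂), where θ₁, θ₂ are the angles from the perpendicular to each end.
The perpendicular distance is d = 0.27 m; the end-offsets along the wire are a = 0.242 m and b = 0.534 m.
sinθ₁ = 0.242/√(0.242²+0.27²) = 0.6674; sinθ₂ = 0.534/√(0.534²+0.27²) = 0.8924.
B = (4π×10⁻⁷ × 8.81) / (4π × 0.27) × (0.6674 + 0.8924) = 5.09×10⁻⁶ T.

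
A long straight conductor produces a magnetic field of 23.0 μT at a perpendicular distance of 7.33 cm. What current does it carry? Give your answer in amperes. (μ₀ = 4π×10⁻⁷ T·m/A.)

For a long straight wire B = μ₀I/(2πd), so I = 2πdB/μ₀.
I = 2π × 0.0733 × 2.30×10⁻⁵ / (4π×10⁻⁷) = 8.43 A.

I ≈ 8.43 A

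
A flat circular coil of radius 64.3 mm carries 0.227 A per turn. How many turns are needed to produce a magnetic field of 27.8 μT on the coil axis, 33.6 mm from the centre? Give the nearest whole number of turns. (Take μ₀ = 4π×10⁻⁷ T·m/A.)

N = 18

For an N-turn coil, B = Nμ₀IR²/[2(R²+z²)^(3/2)]. A single turn gives B₁ = 1.54×10⁻⁶ T with R = 0.0643 m, z = 0.0336 m.
N = B/B₁ = 2.78×10⁻⁵ / 1.54×10⁻⁶ = 18.00.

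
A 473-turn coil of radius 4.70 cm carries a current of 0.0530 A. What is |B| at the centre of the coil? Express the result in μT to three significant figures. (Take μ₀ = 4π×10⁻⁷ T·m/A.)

For an N-turn flat coil, B = Nμ₀I/(2R) with R = 0.047 m.
B = 473 × 7.09×10⁻⁷ T = 3.35×10⁻⁴ T.

B ≈ 335 μT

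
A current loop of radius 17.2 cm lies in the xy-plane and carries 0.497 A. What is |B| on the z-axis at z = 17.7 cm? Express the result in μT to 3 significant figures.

On the axis of a circular loop, B = μ₀IR² / [2(R²+z²)^(3/2)].
R² + z² = (0.172)² + (0.177)² = 0.06091 m², and (R²+z²)^(3/2) = 1.50×10⁻² m³.
B = (4π×10⁻⁷ × 0.497 × 0.02958) / (2 × 1.50×10⁻²) = 6.15×10⁻⁷ T.

B ≈ 0.615 μT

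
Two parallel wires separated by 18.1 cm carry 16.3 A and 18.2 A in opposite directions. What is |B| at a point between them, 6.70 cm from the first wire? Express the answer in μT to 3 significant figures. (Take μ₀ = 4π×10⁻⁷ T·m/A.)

Each long wire gives B = μ₀I/(2πd). Distances are d₁ = 0.067 m and d₂ = 0.114 m.
B₁ = 4.87×10⁻⁵ T, B₂ = 3.19×10⁻⁵ T.
Between antiparallel currents both contributions point the same way, so they add. B = B₁ + B₂ = 4.87×10⁻⁵ + 3.19×10⁻⁵ = 8.06×10⁻⁵ T.

B ≈ 80.6 μT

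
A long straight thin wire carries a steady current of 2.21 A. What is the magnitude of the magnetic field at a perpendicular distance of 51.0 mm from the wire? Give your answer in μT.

For an infinitely long straight wire, B = μ₀I/(2πd).
B = (4π×10⁻⁷ × 2.21) / (2π × 0.051) = 8.67×10⁻⁶ T.

B ≈ 8.67 μT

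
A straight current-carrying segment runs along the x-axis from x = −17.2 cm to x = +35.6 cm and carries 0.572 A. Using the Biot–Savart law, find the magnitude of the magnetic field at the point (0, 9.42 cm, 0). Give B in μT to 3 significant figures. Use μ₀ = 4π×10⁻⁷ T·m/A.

For a finite straight segment, B = (μ₀I/4πd)(sinθ₁ + sinθ₂), where θ₁, θ₂ are the angles from the perpendicular to each end.
The perpendicular distance is d = 0.0942 m; the end-offsets along the wire are a = 0.172 m and b = 0.356 m.
sinθ₁ = 0.172/√(0.172²+0.0942²) = 0.8771; sinθ₂ = 0.356/√(0.356²+0.0942²) = 0.9667.
B = (4π×10⁻⁷ × 0.572) / (4π × 0.0942) × (0.8771 + 0.9667) = 1.12×10⁻⁶ T.

B ≈ 1.12 μT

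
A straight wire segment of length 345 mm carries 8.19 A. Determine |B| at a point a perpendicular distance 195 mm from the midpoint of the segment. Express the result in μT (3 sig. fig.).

B ≈ 5.57 μT

For a finite straight segment, B = (μ₀I/4πd)(sinθ₁ + sinθ₂), where θ₁, θ₂ are the angles from the perpendicular to each end.
The perpendicular from the point meets the wire at its midpoint, so each end is L/2 = 0.1725 m away along the wire.
sinθ₁ = 0.1725/√(0.1725²+0.195²) = 0.6626; sinθ₂ = 0.1725/√(0.1725²+0.195²) = 0.6626.
B = (4π×10⁻⁷ × 8.19) / (4π × 0.195) × (0.6626 + 0.6626) = 5.57×10⁻⁶ T.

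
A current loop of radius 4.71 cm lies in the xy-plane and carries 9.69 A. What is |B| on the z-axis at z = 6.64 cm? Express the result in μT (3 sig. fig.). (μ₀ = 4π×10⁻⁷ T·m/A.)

B ≈ 25.0 μT

On the axis of a circular loop, B = μ₀IR² / [2(R²+z²)^(3/2)].
R² + z² = (0.0471)² + (0.0664)² = 0.006627 m², and (R²+z²)^(3/2) = 5.40×10⁻⁴ m³.
B = (4π×10⁻⁷ × 9.69 × 0.002218) / (2 × 5.40×10⁻⁴) = 2.50×10⁻⁵ T.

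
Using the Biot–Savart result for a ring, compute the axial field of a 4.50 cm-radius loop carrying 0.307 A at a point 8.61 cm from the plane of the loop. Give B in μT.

B ≈ 0.426 μT

On the axis of a circular loop, B = μ₀IR² / [2(R²+z²)^(3/2)].
R² + z² = (0.045)² + (0.0861)² = 0.009438 m², and (R²+z²)^(3/2) = 9.17×10⁻⁴ m³.
B = (4π×10⁻⁷ × 0.307 × 0.002025) / (2 × 9.17×10⁻⁴) = 4.26×10⁻⁷ T.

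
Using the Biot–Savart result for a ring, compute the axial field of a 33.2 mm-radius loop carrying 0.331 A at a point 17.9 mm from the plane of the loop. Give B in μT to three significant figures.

B ≈ 4.27 μT

On the axis of a circular loop, B = μ₀IR² / [2(R²+z²)^(3/2)].
R² + z² = (0.0332)² + (0.0179)² = 0.001423 m², and (R²+z²)^(3/2) = 5.37×10⁻⁵ m³.
B = (4π×10⁻⁷ × 0.331 × 0.001102) / (2 × 5.37×10⁻⁵) = 4.27×10⁻⁶ T.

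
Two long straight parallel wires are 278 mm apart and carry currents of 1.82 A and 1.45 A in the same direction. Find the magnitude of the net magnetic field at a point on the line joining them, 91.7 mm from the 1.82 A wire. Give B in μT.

Each long wire gives B = μ₀I/(2πd). Distances are d₁ = 0.0917 m and d₂ = 0.1863 m.
B₁ = 3.97×10⁻⁶ T, B₂ = 1.56×10⁻⁶ T.
Between parallel currents the two contributions point in opposite directions, so they subtract. B = |B₁ − B₂| = |3.97×10⁻⁶ − 1.56×10⁻⁶| = 2.41×10⁻⁶ T.

B ≈ 2.41 μT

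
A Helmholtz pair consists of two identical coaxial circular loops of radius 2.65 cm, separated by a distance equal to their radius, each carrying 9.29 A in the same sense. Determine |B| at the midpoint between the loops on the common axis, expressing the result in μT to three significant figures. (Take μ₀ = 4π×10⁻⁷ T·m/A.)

Each loop contributes B = μ₀IR²/[2(R²+z²)^(3/2)] on the axis, with z measured from that loop.
Loop 1 (z = 0.01325 m): B₁ = 1.58×10⁻⁴ T. Loop 2 (z = 0.01325 m): B₂ = 1.58×10⁻⁴ T.
The fields add: B = B₁ + B₂ = 3.15×10⁻⁴ T.

B ≈ 315 μT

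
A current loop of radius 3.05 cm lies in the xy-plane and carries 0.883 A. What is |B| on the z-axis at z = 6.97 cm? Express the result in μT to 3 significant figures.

B ≈ 1.17 μT

On the axis of a circular loop, B = μ₀IR² / [2(R²+z²)^(3/2)].
R² + z² = (0.0305)² + (0.0697)² = 0.005788 m², and (R²+z²)^(3/2) = 4.40×10⁻⁴ m³.
B = (4π×10⁻⁷ × 0.883 × 0.0009302) / (2 × 4.40×10⁻⁴) = 1.17×10⁻⁶ T.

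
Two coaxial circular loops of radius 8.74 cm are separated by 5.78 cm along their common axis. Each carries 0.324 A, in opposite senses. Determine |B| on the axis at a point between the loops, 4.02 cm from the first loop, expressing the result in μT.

B ≈ 0.448 μT

Each loop contributes B = μ₀IR²/[2(R²+z²)^(3/2)] on the axis, with z measured from that loop.
Loop 1 (z = 0.0402 m): B₁ = 1.75×10⁻⁶ T. Loop 2 (z = 0.0176 m): B₂ = 2.19×10⁻⁶ T.
The fields oppose: B = |B₁ − B₂| = 4.48×10⁻⁷ T.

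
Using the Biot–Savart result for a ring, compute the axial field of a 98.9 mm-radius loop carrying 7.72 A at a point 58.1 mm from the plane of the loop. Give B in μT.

On the axis of a circular loop, B = μ₀IR² / [2(R²+z²)^(3/2)].
R² + z² = (0.0989)² + (0.0581)² = 0.01316 m², and (R²+z²)^(3/2) = 1.51×10⁻³ m³.
B = (4π×10⁻⁷ × 7.72 × 0.009781) / (2 × 1.51×10⁻³) = 3.14×10⁻⁵ T.

B ≈ 31.4 μT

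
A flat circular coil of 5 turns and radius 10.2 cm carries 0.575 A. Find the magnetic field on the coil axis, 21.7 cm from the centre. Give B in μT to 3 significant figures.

B ≈ 1.36 μT

For an N-turn flat coil, B = Nμ₀IR²/[2(R²+z²)^(3/2)] with R = 0.102 m, z = 0.217 m.
B = 5 × 2.73×10⁻⁷ T = 1.36×10⁻⁶ T.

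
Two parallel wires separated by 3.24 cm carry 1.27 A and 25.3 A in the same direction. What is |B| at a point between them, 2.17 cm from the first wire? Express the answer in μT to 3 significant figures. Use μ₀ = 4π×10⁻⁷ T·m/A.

Each long wire gives B = μ₀I/(2πd). Distances are d₁ = 0.0217 m and d₂ = 0.0107 m.
B₁ = 1.17×10⁻⁵ T, B₂ = 4.73×10⁻⁴ T.
Between parallel currents the two contributions point in opposite directions, so they subtract. B = |B₁ − B₂| = |1.17×10⁻⁵ − 4.73×10⁻⁴| = 4.61×10⁻⁴ T.

B ≈ 461 μT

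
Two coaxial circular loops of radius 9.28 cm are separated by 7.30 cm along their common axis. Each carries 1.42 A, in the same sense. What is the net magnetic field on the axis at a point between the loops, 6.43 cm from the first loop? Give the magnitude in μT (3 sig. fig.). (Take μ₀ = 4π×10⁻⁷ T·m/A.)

B ≈ 14.8 μT

Each loop contributes B = μ₀IR²/[2(R²+z²)^(3/2)] on the axis, with z measured from that loop.
Loop 1 (z = 0.0643 m): B₁ = 5.34×10⁻⁶ T. Loop 2 (z = 0.0087 m): B₂ = 9.49×10⁻⁶ T.
The fields add: B = B₁ + B₂ = 1.48×10⁻⁵ T.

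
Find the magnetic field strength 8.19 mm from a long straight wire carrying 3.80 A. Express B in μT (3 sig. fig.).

For an infinitely long straight wire, B = μ₀I/(2πd).
B = (4π×10⁻⁷ × 3.80) / (2π × 0.00819) = 9.28×10⁻⁵ T.

B ≈ 92.8 μT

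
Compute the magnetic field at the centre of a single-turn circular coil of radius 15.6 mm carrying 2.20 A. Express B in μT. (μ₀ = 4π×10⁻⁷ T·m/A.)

At the centre of a circular loop the Biot–Savart law gives B = μ₀I/(2R).
B = (4π×10⁻⁷ × 2.20) / (2 × 0.0156) = 8.86×10⁻⁵ T.

B ≈ 88.6 μT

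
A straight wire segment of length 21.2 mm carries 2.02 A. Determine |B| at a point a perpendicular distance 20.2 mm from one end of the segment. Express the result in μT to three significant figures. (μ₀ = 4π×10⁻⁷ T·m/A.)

B ≈ 7.24 μT

For a finite straight segment, B = (μ₀I/4πd)(sinθ₁ + sinθ₂), where θ₁, θ₂ are the angles from the perpendicular to each end.
The perpendicular foot is at one end, so the two end-offsets along the wire are 0 and L = 0.0212 m.
sinθ₁ = 0/√(0²+0.0202²) = 0.0000; sinθ₂ = 0.0212/√(0.0212²+0.0202²) = 0.7240.
B = (4π×10⁻⁷ × 2.02) / (4π × 0.0202) × (0.0000 + 0.7240) = 7.24×10⁻⁶ T.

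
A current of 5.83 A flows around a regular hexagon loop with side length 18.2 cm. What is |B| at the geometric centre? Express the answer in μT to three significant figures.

B ≈ 22.2 μT

Each side is a finite straight segment at perpendicular distance d = a/(2 tan(π/6)) = 0.1576 m from the centre, with end-angles ±π/6.
One side contributes B₁ = (μ₀I/4πd)·2 sin(π/6) = 3.70×10⁻⁶ T.
All 6 sides add in the same direction: B = 6 × 3.70×10⁻⁶ = 2.22×10⁻⁵ T.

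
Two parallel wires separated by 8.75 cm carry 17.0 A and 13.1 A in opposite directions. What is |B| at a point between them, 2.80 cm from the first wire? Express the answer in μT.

Each long wire gives B = μ₀I/(2πd). Distances are d₁ = 0.028 m and d₂ = 0.0595 m.
B₁ = 1.21×10⁻⁴ T, B₂ = 4.40×10⁻⁵ T.
Between antiparallel currents both contributions point the same way, so they add. B = B₁ + B₂ = 1.21×10⁻⁴ + 4.40×10⁻⁵ = 1.65×10⁻⁴ T.

B ≈ 165 μT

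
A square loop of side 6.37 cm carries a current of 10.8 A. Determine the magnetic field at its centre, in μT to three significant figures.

Each side is a finite straight segment at perpendicular distance d = a/(2 tan(π/4)) = 0.03185 m from the centre, with end-angles ±π/4.
One side contributes B₁ = (μ₀I/4πd)·2 sin(π/4) = 4.80×10⁻⁵ T.
All 4 sides add in the same direction: B = 4 × 4.80×10⁻⁵ = 1.92×10⁻⁴ T.

B ≈ 192 μT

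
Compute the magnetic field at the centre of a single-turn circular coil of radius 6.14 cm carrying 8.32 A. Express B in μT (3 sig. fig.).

At the centre of a circular loop the Biot–Savart law gives B = μ₀I/(2R).
B = (4π×10⁻⁷ × 8.32) / (2 × 0.0614) = 8.51×10⁻⁵ T.

B ≈ 85.1 μT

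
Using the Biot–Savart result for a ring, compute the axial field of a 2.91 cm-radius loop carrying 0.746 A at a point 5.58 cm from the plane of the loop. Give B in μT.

B ≈ 1.59 μT

On the axis of a circular loop, B = μ₀IR² / [2(R²+z²)^(3/2)].
R² + z² = (0.0291)² + (0.0558)² = 0.00396 m², and (R²+z²)^(3/2) = 2.49×10⁻⁴ m³.
B = (4π×10⁻⁷ × 0.746 × 0.0008468) / (2 × 2.49×10⁻⁴) = 1.59×10⁻⁶ T.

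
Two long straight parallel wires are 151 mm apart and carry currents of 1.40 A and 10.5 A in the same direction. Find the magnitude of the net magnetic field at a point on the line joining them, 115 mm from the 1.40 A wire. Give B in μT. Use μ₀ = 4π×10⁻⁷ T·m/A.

B ≈ 55.9 μT

Each long wire gives B = μ₀I/(2πd). Distances are d₁ = 0.115 m and d₂ = 0.036 m.
B₁ = 2.43×10⁻⁶ T, B₂ = 5.83×10⁻⁵ T.
Between parallel currents the two contributions point in opposite directions, so they subtract. B = |B₁ − B₂| = |2.43×10⁻⁶ − 5.83×10⁻⁵| = 5.59×10⁻⁵ T.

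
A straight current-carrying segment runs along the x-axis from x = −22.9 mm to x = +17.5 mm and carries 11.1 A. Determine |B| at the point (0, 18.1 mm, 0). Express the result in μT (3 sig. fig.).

B ≈ 90.7 μT

For a finite straight segment, B = (μ₀I/4πd)(sinθ₁ + sinθ₂), where θ₁, θ₂ are the angles from the perpendicular to each end.
The perpendicular distance is d = 0.0181 m; the end-offsets along the wire are a = 0.0229 m and b = 0.0175 m.
sinθ₁ = 0.0229/√(0.0229²+0.0181²) = 0.7845; sinθ₂ = 0.0175/√(0.0175²+0.0181²) = 0.6951.
B = (4π×10⁻⁷ × 11.1) / (4π × 0.0181) × (0.7845 + 0.6951) = 9.07×10⁻⁵ T.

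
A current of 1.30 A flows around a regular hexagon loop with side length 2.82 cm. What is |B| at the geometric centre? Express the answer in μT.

Each side is a finite straight segment at perpendicular distance d = a/(2 tan(π/6)) = 0.02442 m from the centre, with end-angles ±π/6.
One side contributes B₁ = (μ₀I/4πd)·2 sin(π/6) = 5.32×10⁻⁶ T.
All 6 sides add in the same direction: B = 6 × 5.32×10⁻⁶ = 3.19×10⁻⁵ T.

B ≈ 31.9 μT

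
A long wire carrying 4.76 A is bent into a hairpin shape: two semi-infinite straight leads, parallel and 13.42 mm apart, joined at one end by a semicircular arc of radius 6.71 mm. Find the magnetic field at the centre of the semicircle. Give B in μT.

The semicircular arc contributes B_arc = μ₀I·π/(4πR) = μ₀I/(4R) = 2.23×10⁻⁴ T.
Each semi-infinite lead is at perpendicular distance R = 0.00671 m from the centre, with the perpendicular foot at its near end, so it contributes μ₀I/(4πR); both point the same way, together 1.42×10⁻⁴ T.
Arc and leads all point the same direction: B = 2.23×10⁻⁴ + 1.42×10⁻⁴ = 3.65×10⁻⁴ T.

B ≈ 365 μT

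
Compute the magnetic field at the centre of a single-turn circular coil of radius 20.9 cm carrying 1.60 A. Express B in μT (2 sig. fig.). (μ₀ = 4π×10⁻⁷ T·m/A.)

At the centre of a circular loop the Biot–Savart law gives B = μ₀I/(2R).
B = (4π×10⁻⁷ × 1.60) / (2 × 0.209) = 4.81×10⁻⁶ T.

B ≈ 4.8 μT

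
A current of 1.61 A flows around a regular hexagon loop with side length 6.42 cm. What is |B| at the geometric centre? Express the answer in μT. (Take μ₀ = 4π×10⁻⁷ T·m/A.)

Each side is a finite straight segment at perpendicular distance d = a/(2 tan(π/6)) = 0.0556 m from the centre, with end-angles ±π/6.
One side contributes B₁ = (μ₀I/4πd)·2 sin(π/6) = 2.90×10⁻⁶ T.
All 6 sides add in the same direction: B = 6 × 2.90×10⁻⁶ = 1.74×10⁻⁵ T.

B ≈ 17.4 μT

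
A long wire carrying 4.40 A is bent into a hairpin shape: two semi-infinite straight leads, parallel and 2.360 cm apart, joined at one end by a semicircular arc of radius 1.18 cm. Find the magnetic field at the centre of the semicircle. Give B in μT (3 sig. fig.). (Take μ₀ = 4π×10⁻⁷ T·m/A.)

B ≈ 192 μT

The semicircular arc contributes B_arc = μ₀I·π/(4πR) = μ₀I/(4R) = 1.17×10⁻⁴ T.
Each semi-infinite lead is at perpendicular distance R = 0.0118 m from the centre, with the perpendicular foot at its near end, so it contributes μ₀I/(4πR); both point the same way, together 7.46×10⁻⁵ T.
Arc and leads all point the same direction: B = 1.17×10⁻⁴ + 7.46×10⁻⁵ = 1.92×10⁻⁴ T.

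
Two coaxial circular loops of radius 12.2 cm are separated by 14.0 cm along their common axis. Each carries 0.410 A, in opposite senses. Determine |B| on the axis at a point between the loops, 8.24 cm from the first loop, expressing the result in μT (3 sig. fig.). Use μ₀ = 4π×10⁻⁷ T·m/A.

B ≈ 0.360 μT

Each loop contributes B = μ₀IR²/[2(R²+z²)^(3/2)] on the axis, with z measured from that loop.
Loop 1 (z = 0.0824 m): B₁ = 1.20×10⁻⁶ T. Loop 2 (z = 0.0576 m): B₂ = 1.56×10⁻⁶ T.
The fields oppose: B = |B₁ − B₂| = 3.60×10⁻⁷ T.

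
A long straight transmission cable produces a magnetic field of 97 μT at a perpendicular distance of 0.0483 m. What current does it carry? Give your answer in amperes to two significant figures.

I ≈ 23 A

For a long straight wire B = μ₀I/(2πd), so I = 2πdB/μ₀.
I = 2π × 0.0483 × 9.70×10⁻⁵ / (4π×10⁻⁷) = 23.4 A.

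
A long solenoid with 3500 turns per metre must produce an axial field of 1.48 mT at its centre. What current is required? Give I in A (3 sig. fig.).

I ≈ 0.336 A

Inside a long solenoid B = μ₀nI with n = 3500 m⁻¹, so I = B/(μ₀n).
I = 1.48×10⁻³ / (4π×10⁻⁷ × 3500) = 0.336 A.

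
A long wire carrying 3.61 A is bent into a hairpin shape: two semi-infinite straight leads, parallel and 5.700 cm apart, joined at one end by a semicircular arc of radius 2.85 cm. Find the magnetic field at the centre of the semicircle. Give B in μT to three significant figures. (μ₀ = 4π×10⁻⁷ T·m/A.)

The semicircular arc contributes B_arc = μ₀I·π/(4πR) = μ₀I/(4R) = 3.98×10⁻⁵ T.
Each semi-infinite lead is at perpendicular distance R = 0.0285 m from the centre, with the perpendicular foot at its near end, so it contributes μ₀I/(4πR); both point the same way, together 2.53×10⁻⁵ T.
Arc and leads all point the same direction: B = 3.98×10⁻⁵ + 2.53×10⁻⁵ = 6.51×10⁻⁵ T.

B ≈ 65.1 μT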